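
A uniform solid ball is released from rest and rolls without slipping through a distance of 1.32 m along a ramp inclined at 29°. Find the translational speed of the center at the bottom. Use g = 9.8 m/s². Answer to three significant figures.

v ≈ 2.99 m/s

With I = (2/5)MR², the ratio k = I/(MR²) is 0.4.
Since it rolls without slipping, ω = v/R and KE = ½Mv² + ½Iω² = ½(1+k)Mv² = (7/10)Mv².
The vertical drop is h = L sinθ = 1.32 × sin29° = 0.6399 m.
Energy conservation: Mgh = (7/10)Mv², so v = √(2gh/(1+k)) = √(2 × 9.8 × 0.6399 / 1.4) ≈ 2.99 m/s.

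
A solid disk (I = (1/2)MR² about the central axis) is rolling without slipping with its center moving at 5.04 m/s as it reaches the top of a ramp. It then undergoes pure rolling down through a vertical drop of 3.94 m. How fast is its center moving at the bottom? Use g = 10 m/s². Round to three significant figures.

Here I = (1/2)MR², so the shape factor k = I/(MR²) = 0.5.
Since it rolls without slipping, ω = v/R and KE = ½Mv² + ½Iω² = ½(1+k)Mv² = (3/4)Mv².
Energy conservation: (3/4)Mv₀² + Mgh = (3/4)Mv², so v² = v₀² + 2gh/(1+k).
v = √(5.04² + 2×10×3.94/1.5) = √77.93 ≈ 8.83 m/s.

v ≈ 8.83 m/s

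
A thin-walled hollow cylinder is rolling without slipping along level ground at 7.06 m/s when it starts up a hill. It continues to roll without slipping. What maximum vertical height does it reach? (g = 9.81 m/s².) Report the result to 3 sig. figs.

h ≈ 5.08 m

Here I = MR², so the shape factor k = I/(MR²) = 1.
Pure rolling means v = ωR; then KE = ½Mv² + ½I(v/R)² = ½(1+k)Mv² = Mv².
All of this converts to potential energy at the highest point: Mv₀² = Mgh.
Thus h = (1+k)v₀²/(2g) = 2 × 7.06² / (2 × 9.81) ≈ 5.08 m.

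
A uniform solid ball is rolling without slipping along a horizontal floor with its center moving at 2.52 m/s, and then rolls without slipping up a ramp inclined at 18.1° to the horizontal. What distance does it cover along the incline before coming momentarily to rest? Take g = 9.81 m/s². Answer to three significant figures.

d ≈ 1.46 m

With I = (2/5)MR², the ratio k = I/(MR²) is 0.4.
The rolling condition ω = v/R makes the rotational term ½I(v/R)² = ½kMv², so KE_total = ½(1+k)Mv² = (7/10)Mv².
Setting this equal to Mgh gives the vertical rise h = (1+k)v₀²/(2g) = 1.4×2.52²/(2×9.81) = 0.4531 m.
Along the incline, d = h/sinθ = 0.4531/sin18.1° ≈ 1.46 m.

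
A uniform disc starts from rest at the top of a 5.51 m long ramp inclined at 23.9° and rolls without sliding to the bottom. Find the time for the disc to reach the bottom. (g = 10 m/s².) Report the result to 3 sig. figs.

The moment of inertia is (1/2)MR², giving k ≡ I/(MR²) = 0.5.
Along the incline Mg sinθ − f = Ma, and torque about the center fR = Iα = kMR²(a/R) gives f = kMa.
Hence a = g sinθ/(1+k) = 10×sin23.9°/1.5 = 2.701 m/s².
With constant a from rest, t = √(2L/a) = √(2·5.51/2.701) ≈ 2.02 s.

t ≈ 2.02 s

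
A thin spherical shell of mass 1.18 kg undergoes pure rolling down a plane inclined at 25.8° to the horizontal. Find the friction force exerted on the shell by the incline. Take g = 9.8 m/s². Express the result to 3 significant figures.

The moment of inertia is (2/3)MR², giving k ≡ I/(MR²) = 2/3.
Newton's second law down the slope: Mg sinθ − f = Ma. The torque equation fR = Iα (with α = a/R) gives f = kMa.
Combining, a = g sinθ/(1+k) and f = kMa = kMg sinθ/(1+k).
f = (2/3) × 1.18 × 9.8 × sin25.8° / 1.667 ≈ 2.01 N.

f ≈ 2.01 N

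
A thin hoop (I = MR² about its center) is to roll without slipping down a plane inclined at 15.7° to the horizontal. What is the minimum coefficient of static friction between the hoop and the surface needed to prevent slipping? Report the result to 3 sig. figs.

For this body I = MR², i.e. k = I/(MR²) = 1.
Translational: Mg sinθ − f = Ma. Rotational about the CM: fR = Iα = kMRa, so f = kMa.
These give a = g sinθ/(1+k) and the required friction f = kMg sinθ/(1+k).
The normal force is N = Mg cosθ, so μ_min = f/N = k tanθ/(1+k).
μ_min = 1 × tan15.7° / 2 ≈ 0.141.

μ_min ≈ 0.141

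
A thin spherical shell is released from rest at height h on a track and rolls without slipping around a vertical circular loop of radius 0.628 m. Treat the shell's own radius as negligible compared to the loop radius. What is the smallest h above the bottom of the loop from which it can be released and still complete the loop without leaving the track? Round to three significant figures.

The moment of inertia is (2/3)MR², giving k ≡ I/(MR²) = 2/3.
At the top, contact is just lost when gravity alone supplies the centripetal force: Mg = Mv_top²/r, i.e. v_top² = gr.
With ω = v/R, the kinetic energy at speed v is ½(1+k)Mv² = (5/6)Mv².
Energy conservation from release (height h) to the top (height 2r): Mgh = Mg(2r) + (5/6)M·gr.
Thus h_min = 2r + (1+k)r/2 = r(2 + 1.667/2) = 0.628 × 2.833 ≈ 1.78 m.

h_min ≈ 1.78 m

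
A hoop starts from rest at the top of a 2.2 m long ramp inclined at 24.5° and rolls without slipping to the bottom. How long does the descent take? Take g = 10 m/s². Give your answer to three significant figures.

t ≈ 1.46 s

The moment of inertia is MR², giving k ≡ I/(MR²) = 1.
Translational: Mg sinθ − f = Ma. Rotational about the CM: fR = Iα = kMRa, so f = kMa.
Hence a = g sinθ/(1+k) = 10×sin24.5°/2 = 2.073 m/s².
Starting from rest, L = ½at², so t = √(2L/a) = √(2×2.2/2.073) ≈ 1.46 s.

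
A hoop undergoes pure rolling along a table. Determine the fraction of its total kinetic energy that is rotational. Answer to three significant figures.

fraction ≈ 0.500

Here I = MR², so the shape factor k = I/(MR²) = 1.
With ω = v/R, KE_trans = ½Mv² and KE_rot = ½Iω² = ½kMv², so KE_total = ½(1+k)Mv².
The rotational fraction is therefore k/(1+k) = 1/2 ≈ 0.500.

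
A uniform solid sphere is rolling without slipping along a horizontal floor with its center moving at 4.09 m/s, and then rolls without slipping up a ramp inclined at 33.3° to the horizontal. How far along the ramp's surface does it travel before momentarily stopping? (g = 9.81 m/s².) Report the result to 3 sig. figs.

The moment of inertia is (2/5)MR², giving k ≡ I/(MR²) = 0.4.
The rolling condition ω = v/R makes the rotational term ½I(v/R)² = ½kMv², so KE_total = ½(1+k)Mv² = (7/10)Mv².
Setting this equal to Mgh gives the vertical rise h = (1+k)v₀²/(2g) = 1.4×4.09²/(2×9.81) = 1.194 m.
The distance along the slope is d = h/sinθ = 1.194/sin33.3° ≈ 2.17 m.

d ≈ 2.17 m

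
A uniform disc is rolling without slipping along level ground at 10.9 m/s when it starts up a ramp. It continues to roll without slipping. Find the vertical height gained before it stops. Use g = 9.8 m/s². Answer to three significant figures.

h ≈ 9.09 m

The moment of inertia is (1/2)MR², giving k ≡ I/(MR²) = 0.5.
Rolling without slipping gives ω = v/R, so the total kinetic energy is ½Mv² + ½Iω² = ½(1+k)Mv² = (3/4)Mv².
All of this converts to potential energy at the highest point: (3/4)Mv₀² = Mgh.
Thus h = (1+k)v₀²/(2g) = 1.5 × 10.9² / (2 × 9.8) ≈ 9.09 m.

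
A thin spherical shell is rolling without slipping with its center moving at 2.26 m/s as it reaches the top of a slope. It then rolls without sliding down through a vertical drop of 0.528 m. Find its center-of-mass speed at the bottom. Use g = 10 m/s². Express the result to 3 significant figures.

v ≈ 3.38 m/s

The moment of inertia is (2/3)MR², giving k ≡ I/(MR²) = 2/3.
The rolling condition ω = v/R makes the rotational term ½I(v/R)² = ½kMv², so KE_total = ½(1+k)Mv² = (5/6)Mv².
Conserving energy between top and bottom: (5/6)Mv² = (5/6)Mv₀² + Mgh, hence v² = v₀² + 2gh/(1+k).
v = √(2.26² + 2×10×0.528/1.667) = √11.44 ≈ 3.38 m/s.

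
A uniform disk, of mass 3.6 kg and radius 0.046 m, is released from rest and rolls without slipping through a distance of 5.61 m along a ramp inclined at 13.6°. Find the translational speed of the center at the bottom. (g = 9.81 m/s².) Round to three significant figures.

With I = (1/2)MR², the ratio k = I/(MR²) is 0.5.
Rolling without slipping gives ω = v/R, so the total kinetic energy is ½Mv² + ½Iω² = ½(1+k)Mv² = (3/4)Mv².
The vertical drop is h = L sinθ = 5.61 × sin13.6° = 1.319 m.
Setting Mgh = (3/4)Mv² gives v = √(2gh/(1+k)) = √(2·9.81·1.319/1.5) ≈ 4.15 m/s.

v ≈ 4.15 m/s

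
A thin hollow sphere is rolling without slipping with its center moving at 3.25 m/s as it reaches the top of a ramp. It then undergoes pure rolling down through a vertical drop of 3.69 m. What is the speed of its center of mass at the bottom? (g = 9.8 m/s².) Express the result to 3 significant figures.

v ≈ 7.35 m/s

With I = (2/3)MR², the ratio k = I/(MR²) is 2/3.
Pure rolling means v = ωR; then KE = ½Mv² + ½I(v/R)² = ½(1+k)Mv² = (5/6)Mv².
Conserving energy between top and bottom: (5/6)Mv² = (5/6)Mv₀² + Mgh, hence v² = v₀² + 2gh/(1+k).
v = √(3.25² + 2×9.8×3.69/1.667) = √53.96 ≈ 7.35 m/s.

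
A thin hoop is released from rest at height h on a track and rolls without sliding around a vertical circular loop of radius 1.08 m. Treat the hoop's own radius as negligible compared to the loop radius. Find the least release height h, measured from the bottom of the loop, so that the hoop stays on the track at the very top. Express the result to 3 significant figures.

The moment of inertia is MR², giving k ≡ I/(MR²) = 1.
At the top, contact is just lost when gravity alone supplies the centripetal force: Mg = Mv_top²/r, i.e. v_top² = gr.
With ω = v/R, the kinetic energy at speed v is ½(1+k)Mv² = Mv².
Energy conservation from release (height h) to the top (height 2r): Mgh = Mg(2r) + M·gr.
Thus h_min = 2r + (1+k)r/2 = r(2 + 2/2) = 1.08 × 3 ≈ 3.24 m.

h_min ≈ 3.24 m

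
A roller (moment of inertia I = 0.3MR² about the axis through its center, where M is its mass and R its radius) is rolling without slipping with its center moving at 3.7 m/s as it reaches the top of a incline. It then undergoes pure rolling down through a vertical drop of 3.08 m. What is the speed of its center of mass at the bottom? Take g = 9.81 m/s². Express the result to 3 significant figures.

v ≈ 7.76 m/s

For this body I = 0.3MR², i.e. k = I/(MR²) = 0.3.
Since it rolls without slipping, ω = v/R and KE = ½Mv² + ½Iω² = ½(1+k)Mv² = (13/20)Mv².
Conserving energy between top and bottom: (13/20)Mv² = (13/20)Mv₀² + Mgh, hence v² = v₀² + 2gh/(1+k).
v = √(3.7² + 2×9.81×3.08/1.3) = √60.17 ≈ 7.76 m/s.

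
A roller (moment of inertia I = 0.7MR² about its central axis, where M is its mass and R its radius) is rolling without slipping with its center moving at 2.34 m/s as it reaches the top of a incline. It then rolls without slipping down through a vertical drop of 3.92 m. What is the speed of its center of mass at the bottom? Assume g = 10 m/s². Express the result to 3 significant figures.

Here I = 0.7MR², so the shape factor k = I/(MR²) = 0.7.
Since it rolls without slipping, ω = v/R and KE = ½Mv² + ½Iω² = ½(1+k)Mv² = (17/20)Mv².
Energy conservation: (17/20)Mv₀² + Mgh = (17/20)Mv², so v² = v₀² + 2gh/(1+k).
v = √(2.34² + 2×10×3.92/1.7) = √51.59 ≈ 7.18 m/s.

v ≈ 7.18 m/s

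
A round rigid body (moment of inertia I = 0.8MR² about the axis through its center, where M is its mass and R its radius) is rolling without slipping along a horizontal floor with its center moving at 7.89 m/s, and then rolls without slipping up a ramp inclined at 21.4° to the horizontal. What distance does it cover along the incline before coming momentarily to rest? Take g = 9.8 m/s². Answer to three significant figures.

Here I = 0.8MR², so the shape factor k = I/(MR²) = 0.8.
Pure rolling means v = ωR; then KE = ½Mv² + ½I(v/R)² = ½(1+k)Mv² = (9/10)Mv².
Setting this equal to Mgh gives the vertical rise h = (1+k)v₀²/(2g) = 1.8×7.89²/(2×9.8) = 5.717 m.
Along the incline, d = h/sinθ = 5.717/sin21.4° ≈ 15.7 m.

d ≈ 15.7 m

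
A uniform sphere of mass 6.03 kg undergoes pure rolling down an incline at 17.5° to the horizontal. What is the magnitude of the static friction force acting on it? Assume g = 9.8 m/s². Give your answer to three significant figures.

f ≈ 5.08 N

With I = (2/5)MR², the ratio k = I/(MR²) is 0.4.
Newton's second law down the slope: Mg sinθ − f = Ma. The torque equation fR = Iα (with α = a/R) gives f = kMa.
Combining, a = g sinθ/(1+k) and f = kMa = kMg sinθ/(1+k).
f = 0.4 × 6.03 × 9.8 × sin17.5° / 1.4 ≈ 5.08 N.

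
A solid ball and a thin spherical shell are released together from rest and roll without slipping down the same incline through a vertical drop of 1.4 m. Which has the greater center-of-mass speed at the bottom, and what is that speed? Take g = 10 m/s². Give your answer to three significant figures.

For rolling without slipping, Mgh = ½(1+k)Mv² where k = I/(MR²), so v = √(2gh/(1+k)).
Solid ball: k = 0.4, giving v = √(2×10×1.4/1.4) = 4.472 m/s.
Thin spherical shell: k = 2/3, giving v = √(2×10×1.4/1.667) = 4.099 m/s.
The smaller k wins: the solid ball, at ≈ 4.47 m/s.

the solid ball, at v ≈ 4.47 m/s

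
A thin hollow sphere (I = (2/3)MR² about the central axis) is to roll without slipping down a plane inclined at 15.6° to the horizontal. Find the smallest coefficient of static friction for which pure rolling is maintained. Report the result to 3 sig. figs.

μ_min ≈ 0.112

Here I = (2/3)MR², so the shape factor k = I/(MR²) = 2/3.
Newton's second law down the slope: Mg sinθ − f = Ma. The torque equation fR = Iα (with α = a/R) gives f = kMa.
These give a = g sinθ/(1+k) and the required friction f = kMg sinθ/(1+k).
The normal force is N = Mg cosθ, so μ_min = f/N = k tanθ/(1+k).
μ_min = (2/3) × tan15.6° / 1.667 ≈ 0.112.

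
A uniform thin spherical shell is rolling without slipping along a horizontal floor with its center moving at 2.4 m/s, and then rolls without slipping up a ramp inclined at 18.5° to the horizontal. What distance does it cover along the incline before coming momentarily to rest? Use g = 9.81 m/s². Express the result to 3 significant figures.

d ≈ 1.54 m

Here I = (2/3)MR², so the shape factor k = I/(MR²) = 2/3.
Since it rolls without slipping, ω = v/R and KE = ½Mv² + ½Iω² = ½(1+k)Mv² = (5/6)Mv².
Setting this equal to Mgh gives the vertical rise h = (1+k)v₀²/(2g) = 1.667×2.4²/(2×9.81) = 0.4893 m.
Along the incline, d = h/sinθ = 0.4893/sin18.5° ≈ 1.54 m.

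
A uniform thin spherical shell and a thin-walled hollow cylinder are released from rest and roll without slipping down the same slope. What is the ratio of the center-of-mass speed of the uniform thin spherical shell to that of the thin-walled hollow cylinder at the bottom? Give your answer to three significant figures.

Each satisfies Mgh = ½(1+k)Mv² with k = I/(MR²), so v ∝ 1/√(1+k).
For the uniform thin spherical shell k = 2/3; for the thin-walled hollow cylinder k = 1.
v₁/v₂ = √((1+k₂)/(1+k₁)) = √(2/1.667) ≈ 1.10.

v_ratio ≈ 1.10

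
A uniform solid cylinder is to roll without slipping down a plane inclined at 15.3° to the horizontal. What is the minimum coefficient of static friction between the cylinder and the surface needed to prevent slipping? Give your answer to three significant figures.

Here I = (1/2)MR², so the shape factor k = I/(MR²) = 0.5.
Translational: Mg sinθ − f = Ma. Rotational about the CM: fR = Iα = kMRa, so f = kMa.
These give a = g sinθ/(1+k) and the required friction f = kMg sinθ/(1+k).
With N = Mg cosθ, the no-slip condition f ≤ μN gives μ_min = f/N = k tanθ/(1+k).
μ_min = 0.5 × tan15.3° / 1.5 ≈ 0.0912.

μ_min ≈ 0.0912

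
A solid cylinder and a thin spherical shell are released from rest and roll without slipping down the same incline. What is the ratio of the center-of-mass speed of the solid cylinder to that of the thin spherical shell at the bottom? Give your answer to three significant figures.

Each satisfies Mgh = ½(1+k)Mv² with k = I/(MR²), so v ∝ 1/√(1+k).
For the solid cylinder k = 0.5; for the thin spherical shell k = 2/3.
v₁/v₂ = √((1+k₂)/(1+k₁)) = √(1.667/1.5) ≈ 1.05.

v_ratio ≈ 1.05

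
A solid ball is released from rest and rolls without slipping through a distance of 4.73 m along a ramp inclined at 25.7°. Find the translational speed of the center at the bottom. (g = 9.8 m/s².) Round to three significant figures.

Here I = (2/5)MR², so the shape factor k = I/(MR²) = 0.4.
Pure rolling means v = ωR; then KE = ½Mv² + ½I(v/R)² = ½(1+k)Mv² = (7/10)Mv².
The vertical drop is h = L sinθ = 4.73 × sin25.7° = 2.051 m.
Setting Mgh = (7/10)Mv² gives v = √(2gh/(1+k)) = √(2·9.8·2.051/1.4) ≈ 5.36 m/s.

v ≈ 5.36 m/s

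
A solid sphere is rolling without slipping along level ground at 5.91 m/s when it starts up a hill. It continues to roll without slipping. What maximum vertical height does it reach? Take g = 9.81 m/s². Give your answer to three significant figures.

h ≈ 2.49 m

The moment of inertia is (2/5)MR², giving k ≡ I/(MR²) = 0.4.
Pure rolling means v = ωR; then KE = ½Mv² + ½I(v/R)² = ½(1+k)Mv² = (7/10)Mv².
At the top the kinetic energy is zero, so (7/10)Mv₀² = Mgh.
Thus h = (1+k)v₀²/(2g) = 1.4 × 5.91² / (2 × 9.81) ≈ 2.49 m.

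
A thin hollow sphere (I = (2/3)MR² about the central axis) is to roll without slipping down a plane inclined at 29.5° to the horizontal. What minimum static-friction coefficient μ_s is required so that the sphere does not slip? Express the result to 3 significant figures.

μ_min ≈ 0.226

The moment of inertia is (2/3)MR², giving k ≡ I/(MR²) = 2/3.
Newton's second law down the slope: Mg sinθ − f = Ma. The torque equation fR = Iα (with α = a/R) gives f = kMa.
These give a = g sinθ/(1+k) and the required friction f = kMg sinθ/(1+k).
With N = Mg cosθ, the no-slip condition f ≤ μN gives μ_min = f/N = k tanθ/(1+k).
μ_min = (2/3) × tan29.5° / 1.667 ≈ 0.226.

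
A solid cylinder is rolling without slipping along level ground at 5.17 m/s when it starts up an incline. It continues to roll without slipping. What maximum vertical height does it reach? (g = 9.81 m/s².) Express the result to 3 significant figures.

With I = (1/2)MR², the ratio k = I/(MR²) is 0.5.
The rolling condition ω = v/R makes the rotational term ½I(v/R)² = ½kMv², so KE_total = ½(1+k)Mv² = (3/4)Mv².
At the top the kinetic energy is zero, so (3/4)Mv₀² = Mgh.
Thus h = (1+k)v₀²/(2g) = 1.5 × 5.17² / (2 × 9.81) ≈ 2.04 m.

h ≈ 2.04 m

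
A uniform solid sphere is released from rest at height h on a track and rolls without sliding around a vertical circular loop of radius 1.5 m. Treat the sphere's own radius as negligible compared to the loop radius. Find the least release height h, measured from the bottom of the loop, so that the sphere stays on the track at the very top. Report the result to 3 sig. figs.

For this body I = (2/5)MR², i.e. k = I/(MR²) = 0.4.
At the top, contact is just lost when gravity alone supplies the centripetal force: Mg = Mv_top²/r, i.e. v_top² = gr.
With ω = v/R, the kinetic energy at speed v is ½(1+k)Mv² = (7/10)Mv².
Energy conservation from release (height h) to the top (height 2r): Mgh = Mg(2r) + (7/10)M·gr.
Thus h_min = 2r + (1+k)r/2 = r(2 + 1.4/2) = 1.5 × 2.7 ≈ 4.05 m.

h_min ≈ 4.05 m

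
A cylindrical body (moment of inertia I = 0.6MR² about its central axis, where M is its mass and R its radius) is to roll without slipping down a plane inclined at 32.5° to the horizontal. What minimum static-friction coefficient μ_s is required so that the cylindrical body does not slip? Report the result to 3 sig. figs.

With I = 0.6MR², the ratio k = I/(MR²) is 0.6.
Translational: Mg sinθ − f = Ma. Rotational about the CM: fR = Iα = kMRa, so f = kMa.
These give a = g sinθ/(1+k) and the required friction f = kMg sinθ/(1+k).
The normal force is N = Mg cosθ, so μ_min = f/N = k tanθ/(1+k).
μ_min = 0.6 × tan32.5° / 1.6 ≈ 0.239.

μ_min ≈ 0.239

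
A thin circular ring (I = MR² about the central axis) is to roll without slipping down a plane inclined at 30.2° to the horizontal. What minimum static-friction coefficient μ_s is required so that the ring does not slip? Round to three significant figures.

μ_min ≈ 0.291

With I = MR², the ratio k = I/(MR²) is 1.
Newton's second law down the slope: Mg sinθ − f = Ma. The torque equation fR = Iα (with α = a/R) gives f = kMa.
These give a = g sinθ/(1+k) and the required friction f = kMg sinθ/(1+k).
The normal force is N = Mg cosθ, so μ_min = f/N = k tanθ/(1+k).
μ_min = 1 × tan30.2° / 2 ≈ 0.291.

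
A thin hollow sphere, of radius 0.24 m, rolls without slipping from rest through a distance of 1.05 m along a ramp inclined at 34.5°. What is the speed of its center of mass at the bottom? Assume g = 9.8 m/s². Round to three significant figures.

v ≈ 2.64 m/s

With I = (2/3)MR², the ratio k = I/(MR²) is 2/3.
The rolling condition ω = v/R makes the rotational term ½I(v/R)² = ½kMv², so KE_total = ½(1+k)Mv² = (5/6)Mv².
The vertical drop is h = L sinθ = 1.05 × sin34.5° = 0.5947 m.
Setting Mgh = (5/6)Mv² gives v = √(2gh/(1+k)) = √(2·9.8·0.5947/1.667) ≈ 2.64 m/s.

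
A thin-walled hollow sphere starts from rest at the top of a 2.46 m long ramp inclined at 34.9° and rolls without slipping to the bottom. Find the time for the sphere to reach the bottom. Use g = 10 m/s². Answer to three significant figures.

t ≈ 1.20 s

For this body I = (2/3)MR², i.e. k = I/(MR²) = 2/3.
Newton's second law down the slope: Mg sinθ − f = Ma. The torque equation fR = Iα (with α = a/R) gives f = kMa.
Hence a = g sinθ/(1+k) = 10×sin34.9°/1.667 = 3.433 m/s².
Starting from rest, L = ½at², so t = √(2L/a) = √(2×2.46/3.433) ≈ 1.20 s.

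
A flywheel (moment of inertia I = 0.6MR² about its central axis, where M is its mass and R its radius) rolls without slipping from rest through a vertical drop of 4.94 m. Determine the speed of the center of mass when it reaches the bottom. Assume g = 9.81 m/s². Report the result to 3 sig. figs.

For this body I = 0.6MR², i.e. k = I/(MR²) = 0.6.
Rolling without slipping gives ω = v/R, so the total kinetic energy is ½Mv² + ½Iω² = ½(1+k)Mv² = (4/5)Mv².
Energy conservation: Mgh = (4/5)Mv², so v = √(2gh/(1+k)) = √(2 × 9.81 × 4.94 / 1.6) ≈ 7.78 m/s.

v ≈ 7.78 m/s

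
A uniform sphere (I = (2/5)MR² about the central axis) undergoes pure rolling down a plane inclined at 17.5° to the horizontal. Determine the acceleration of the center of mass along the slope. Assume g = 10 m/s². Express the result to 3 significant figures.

For this body I = (2/5)MR², i.e. k = I/(MR²) = 0.4.
Newton's second law down the slope: Mg sinθ − f = Ma. The torque equation fR = Iα (with α = a/R) gives f = kMa.
Eliminating f: Mg sinθ = (1+k)Ma, so a = g sinθ/(1+k) = 10 × sin17.5° / 1.4 ≈ 2.15 m/s².

a ≈ 2.15 m/s²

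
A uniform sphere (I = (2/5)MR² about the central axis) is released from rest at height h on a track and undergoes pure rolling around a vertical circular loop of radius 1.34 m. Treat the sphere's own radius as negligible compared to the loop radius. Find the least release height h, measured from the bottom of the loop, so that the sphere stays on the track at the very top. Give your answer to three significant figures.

The moment of inertia is (2/5)MR², giving k ≡ I/(MR²) = 0.4.
At the top, contact is just lost when gravity alone supplies the centripetal force: Mg = Mv_top²/r, i.e. v_top² = gr.
With ω = v/R, the kinetic energy at speed v is ½(1+k)Mv² = (7/10)Mv².
Energy conservation from release (height h) to the top (height 2r): Mgh = Mg(2r) + (7/10)M·gr.
Thus h_min = 2r + (1+k)r/2 = r(2 + 1.4/2) = 1.34 × 2.7 ≈ 3.62 m.

h_min ≈ 3.62 m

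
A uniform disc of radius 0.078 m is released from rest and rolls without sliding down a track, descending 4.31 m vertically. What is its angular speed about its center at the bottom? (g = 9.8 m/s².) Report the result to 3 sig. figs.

ω ≈ 96.2 rad/s

The moment of inertia is (1/2)MR², giving k ≡ I/(MR²) = 0.5.
The rolling condition ω = v/R makes the rotational term ½I(v/R)² = ½kMv², so KE_total = ½(1+k)Mv² = (3/4)Mv².
Energy conservation Mgh = ½(1+k)Mv² gives v = √(2gh/(1+k)) = √(2 × 9.8 × 4.31 / 1.5) = 7.504 m/s.
Then ω = v/R = 7.504 / 0.078 ≈ 96.2 rad/s.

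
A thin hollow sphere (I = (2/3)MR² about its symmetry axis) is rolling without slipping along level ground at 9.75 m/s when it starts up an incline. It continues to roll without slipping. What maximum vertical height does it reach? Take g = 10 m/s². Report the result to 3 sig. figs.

h ≈ 7.92 m

Here I = (2/3)MR², so the shape factor k = I/(MR²) = 2/3.
Rolling without slipping gives ω = v/R, so the total kinetic energy is ½Mv² + ½Iω² = ½(1+k)Mv² = (5/6)Mv².
At the top the kinetic energy is zero, so (5/6)Mv₀² = Mgh.
Thus h = (1+k)v₀²/(2g) = 1.667 × 9.75² / (2 × 10) ≈ 7.92 m.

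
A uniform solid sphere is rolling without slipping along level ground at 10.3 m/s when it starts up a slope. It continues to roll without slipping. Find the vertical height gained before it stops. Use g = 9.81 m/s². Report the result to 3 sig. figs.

h ≈ 7.57 m

The moment of inertia is (2/5)MR², giving k ≡ I/(MR²) = 0.4.
Since it rolls without slipping, ω = v/R and KE = ½Mv² + ½Iω² = ½(1+k)Mv² = (7/10)Mv².
All of this converts to potential energy at the highest point: (7/10)Mv₀² = Mgh.
Thus h = (1+k)v₀²/(2g) = 1.4 × 10.3² / (2 × 9.81) ≈ 7.57 m.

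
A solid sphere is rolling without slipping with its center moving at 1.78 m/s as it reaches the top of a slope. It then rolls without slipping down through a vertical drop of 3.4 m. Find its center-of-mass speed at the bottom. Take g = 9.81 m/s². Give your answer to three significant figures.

With I = (2/5)MR², the ratio k = I/(MR²) is 0.4.
Since it rolls without slipping, ω = v/R and KE = ½Mv² + ½Iω² = ½(1+k)Mv² = (7/10)Mv².
Energy conservation: (7/10)Mv₀² + Mgh = (7/10)Mv², so v² = v₀² + 2gh/(1+k).
v = √(1.78² + 2×9.81×3.4/1.4) = √50.82 ≈ 7.13 m/s.

v ≈ 7.13 m/s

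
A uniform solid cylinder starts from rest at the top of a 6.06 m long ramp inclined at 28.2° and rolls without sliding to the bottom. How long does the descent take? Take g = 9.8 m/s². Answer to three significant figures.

t ≈ 1.98 s

For this body I = (1/2)MR², i.e. k = I/(MR²) = 0.5.
Translational: Mg sinθ − f = Ma. Rotational about the CM: fR = Iα = kMRa, so f = kMa.
Hence a = g sinθ/(1+k) = 9.8×sin28.2°/1.5 = 3.087 m/s².
With constant a from rest, t = √(2L/a) = √(2·6.06/3.087) ≈ 1.98 s.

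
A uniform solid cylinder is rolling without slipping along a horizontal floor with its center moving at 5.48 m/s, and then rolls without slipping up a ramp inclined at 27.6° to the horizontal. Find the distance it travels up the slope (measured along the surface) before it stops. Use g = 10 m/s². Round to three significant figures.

With I = (1/2)MR², the ratio k = I/(MR²) is 0.5.
Rolling without slipping gives ω = v/R, so the total kinetic energy is ½Mv² + ½Iω² = ½(1+k)Mv² = (3/4)Mv².
Setting this equal to Mgh gives the vertical rise h = (1+k)v₀²/(2g) = 1.5×5.48²/(2×10) = 2.252 m.
The distance along the slope is d = h/sinθ = 2.252/sin27.6° ≈ 4.86 m.

d ≈ 4.86 m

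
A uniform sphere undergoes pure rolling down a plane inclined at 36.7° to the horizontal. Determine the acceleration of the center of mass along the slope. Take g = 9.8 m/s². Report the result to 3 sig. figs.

For this body I = (2/5)MR², i.e. k = I/(MR²) = 0.4.
Newton's second law down the slope: Mg sinθ − f = Ma. The torque equation fR = Iα (with α = a/R) gives f = kMa.
Eliminating f: Mg sinθ = (1+k)Ma, so a = g sinθ/(1+k) = 9.8 × sin36.7° / 1.4 ≈ 4.18 m/s².

a ≈ 4.18 m/s²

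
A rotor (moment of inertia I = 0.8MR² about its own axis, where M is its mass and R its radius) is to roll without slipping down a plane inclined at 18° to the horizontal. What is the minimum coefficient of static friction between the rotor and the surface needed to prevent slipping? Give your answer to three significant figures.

μ_min ≈ 0.144

For this body I = 0.8MR², i.e. k = I/(MR²) = 0.8.
Translational: Mg sinθ − f = Ma. Rotational about the CM: fR = Iα = kMRa, so f = kMa.
These give a = g sinθ/(1+k) and the required friction f = kMg sinθ/(1+k).
With N = Mg cosθ, the no-slip condition f ≤ μN gives μ_min = f/N = k tanθ/(1+k).
μ_min = 0.8 × tan18° / 1.8 ≈ 0.144.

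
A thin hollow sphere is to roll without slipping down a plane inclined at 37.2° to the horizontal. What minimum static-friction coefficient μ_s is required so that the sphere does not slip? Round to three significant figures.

μ_min ≈ 0.304

With I = (2/3)MR², the ratio k = I/(MR²) is 2/3.
Translational: Mg sinθ − f = Ma. Rotational about the CM: fR = Iα = kMRa, so f = kMa.
These give a = g sinθ/(1+k) and the required friction f = kMg sinθ/(1+k).
With N = Mg cosθ, the no-slip condition f ≤ μN gives μ_min = f/N = k tanθ/(1+k).
μ_min = (2/3) × tan37.2° / 1.667 ≈ 0.304.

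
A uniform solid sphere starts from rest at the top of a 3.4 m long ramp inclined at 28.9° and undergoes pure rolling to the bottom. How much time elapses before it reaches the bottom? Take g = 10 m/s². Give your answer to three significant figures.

t ≈ 1.40 s

For this body I = (2/5)MR², i.e. k = I/(MR²) = 0.4.
Along the incline Mg sinθ − f = Ma, and torque about the center fR = Iα = kMR²(a/R) gives f = kMa.
Hence a = g sinθ/(1+k) = 10×sin28.9°/1.4 = 3.452 m/s².
With constant a from rest, t = √(2L/a) = √(2·3.4/3.452) ≈ 1.40 s.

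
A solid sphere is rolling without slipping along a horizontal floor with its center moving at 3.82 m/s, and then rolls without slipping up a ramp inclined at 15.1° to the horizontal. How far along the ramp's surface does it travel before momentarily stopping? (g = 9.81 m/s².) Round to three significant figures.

With I = (2/5)MR², the ratio k = I/(MR²) is 0.4.
Rolling without slipping gives ω = v/R, so the total kinetic energy is ½Mv² + ½Iω² = ½(1+k)Mv² = (7/10)Mv².
Setting this equal to Mgh gives the vertical rise h = (1+k)v₀²/(2g) = 1.4×3.82²/(2×9.81) = 1.041 m.
The distance along the slope is d = h/sinθ = 1.041/sin15.1° ≈ 4.00 m.

d ≈ 4.00 m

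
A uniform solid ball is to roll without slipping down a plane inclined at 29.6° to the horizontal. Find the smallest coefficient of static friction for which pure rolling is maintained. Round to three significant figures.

With I = (2/5)MR², the ratio k = I/(MR²) is 0.4.
Translational: Mg sinθ − f = Ma. Rotational about the CM: fR = Iα = kMRa, so f = kMa.
These give a = g sinθ/(1+k) and the required friction f = kMg sinθ/(1+k).
The normal force is N = Mg cosθ, so μ_min = f/N = k tanθ/(1+k).
μ_min = 0.4 × tan29.6° / 1.4 ≈ 0.162.

μ_min ≈ 0.162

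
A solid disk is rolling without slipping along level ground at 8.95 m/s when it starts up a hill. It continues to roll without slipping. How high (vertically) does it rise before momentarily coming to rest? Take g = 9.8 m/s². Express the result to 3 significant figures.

h ≈ 6.13 m

The moment of inertia is (1/2)MR², giving k ≡ I/(MR²) = 0.5.
Since it rolls without slipping, ω = v/R and KE = ½Mv² + ½Iω² = ½(1+k)Mv² = (3/4)Mv².
At the top the kinetic energy is zero, so (3/4)Mv₀² = Mgh.
Thus h = (1+k)v₀²/(2g) = 1.5 × 8.95² / (2 × 9.8) ≈ 6.13 m.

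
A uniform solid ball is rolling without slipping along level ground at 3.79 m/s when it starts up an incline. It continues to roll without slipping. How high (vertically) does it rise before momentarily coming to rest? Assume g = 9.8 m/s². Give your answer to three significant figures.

For this body I = (2/5)MR², i.e. k = I/(MR²) = 0.4.
Since it rolls without slipping, ω = v/R and KE = ½Mv² + ½Iω² = ½(1+k)Mv² = (7/10)Mv².
At the top the kinetic energy is zero, so (7/10)Mv₀² = Mgh.
Thus h = (1+k)v₀²/(2g) = 1.4 × 3.79² / (2 × 9.8) ≈ 1.03 m.

h ≈ 1.03 m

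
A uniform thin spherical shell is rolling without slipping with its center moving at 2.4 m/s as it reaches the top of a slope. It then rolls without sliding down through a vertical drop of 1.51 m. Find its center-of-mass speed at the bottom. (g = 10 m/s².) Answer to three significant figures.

v ≈ 4.89 m/s

The moment of inertia is (2/3)MR², giving k ≡ I/(MR²) = 2/3.
Pure rolling means v = ωR; then KE = ½Mv² + ½I(v/R)² = ½(1+k)Mv² = (5/6)Mv².
Energy conservation: (5/6)Mv₀² + Mgh = (5/6)Mv², so v² = v₀² + 2gh/(1+k).
v = √(2.4² + 2×10×1.51/1.667) = √23.88 ≈ 4.89 m/s.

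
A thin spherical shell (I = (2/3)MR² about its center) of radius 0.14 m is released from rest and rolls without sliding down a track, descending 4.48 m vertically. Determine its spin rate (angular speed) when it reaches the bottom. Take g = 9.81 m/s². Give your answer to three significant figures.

The moment of inertia is (2/3)MR², giving k ≡ I/(MR²) = 2/3.
Pure rolling means v = ωR; then KE = ½Mv² + ½I(v/R)² = ½(1+k)Mv² = (5/6)Mv².
Energy conservation Mgh = ½(1+k)Mv² gives v = √(2gh/(1+k)) = √(2 × 9.81 × 4.48 / 1.667) = 7.262 m/s.
Then ω = v/R = 7.262 / 0.14 ≈ 51.9 rad/s.

ω ≈ 51.9 rad/s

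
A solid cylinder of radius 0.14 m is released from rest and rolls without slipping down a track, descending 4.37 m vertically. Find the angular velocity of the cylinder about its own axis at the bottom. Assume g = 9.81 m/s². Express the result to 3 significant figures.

For this body I = (1/2)MR², i.e. k = I/(MR²) = 0.5.
The rolling condition ω = v/R makes the rotational term ½I(v/R)² = ½kMv², so KE_total = ½(1+k)Mv² = (3/4)Mv².
Energy conservation Mgh = ½(1+k)Mv² gives v = √(2gh/(1+k)) = √(2 × 9.81 × 4.37 / 1.5) = 7.56 m/s.
Then ω = v/R = 7.56 / 0.14 ≈ 54.0 rad/s.

ω ≈ 54.0 rad/s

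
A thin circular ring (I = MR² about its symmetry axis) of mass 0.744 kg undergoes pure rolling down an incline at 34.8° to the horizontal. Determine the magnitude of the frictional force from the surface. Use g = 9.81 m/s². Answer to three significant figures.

f ≈ 2.08 N

The moment of inertia is MR², giving k ≡ I/(MR²) = 1.
Along the incline Mg sinθ − f = Ma, and torque about the center fR = Iα = kMR²(a/R) gives f = kMa.
Combining, a = g sinθ/(1+k) and f = kMa = kMg sinθ/(1+k).
f = 1 × 0.744 × 9.81 × sin34.8° / 2 ≈ 2.08 N.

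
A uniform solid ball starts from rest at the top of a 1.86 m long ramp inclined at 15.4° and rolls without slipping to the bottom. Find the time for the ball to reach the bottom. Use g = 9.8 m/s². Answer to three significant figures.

Here I = (2/5)MR², so the shape factor k = I/(MR²) = 0.4.
Translational: Mg sinθ − f = Ma. Rotational about the CM: fR = Iα = kMRa, so f = kMa.
Hence a = g sinθ/(1+k) = 9.8×sin15.4°/1.4 = 1.859 m/s².
Starting from rest, L = ½at², so t = √(2L/a) = √(2×1.86/1.859) ≈ 1.41 s.

t ≈ 1.41 s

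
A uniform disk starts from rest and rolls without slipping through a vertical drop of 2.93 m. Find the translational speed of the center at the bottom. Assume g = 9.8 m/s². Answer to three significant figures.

v ≈ 6.19 m/s

The moment of inertia is (1/2)MR², giving k ≡ I/(MR²) = 0.5.
Since it rolls without slipping, ω = v/R and KE = ½Mv² + ½Iω² = ½(1+k)Mv² = (3/4)Mv².
Energy conservation: Mgh = (3/4)Mv², so v = √(2gh/(1+k)) = √(2 × 9.8 × 2.93 / 1.5) ≈ 6.19 m/s.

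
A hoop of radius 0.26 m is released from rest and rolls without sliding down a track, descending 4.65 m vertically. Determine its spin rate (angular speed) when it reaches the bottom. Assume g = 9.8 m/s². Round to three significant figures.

With I = MR², the ratio k = I/(MR²) is 1.
Rolling without slipping gives ω = v/R, so the total kinetic energy is ½Mv² + ½Iω² = ½(1+k)Mv² = Mv².
Energy conservation Mgh = ½(1+k)Mv² gives v = √(2gh/(1+k)) = √(2 × 9.8 × 4.65 / 2) = 6.751 m/s.
The angular speed follows from ω = v/R = 6.751/0.26 ≈ 26.0 rad/s.

ω ≈ 26.0 rad/s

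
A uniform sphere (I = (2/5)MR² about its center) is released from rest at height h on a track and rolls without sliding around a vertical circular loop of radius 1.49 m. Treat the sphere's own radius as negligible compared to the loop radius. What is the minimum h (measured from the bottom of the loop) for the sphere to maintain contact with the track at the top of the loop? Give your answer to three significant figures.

h_min ≈ 4.02 m

The moment of inertia is (2/5)MR², giving k ≡ I/(MR²) = 0.4.
At the top of the loop, the minimum-contact condition is Mg = Mv_top²/r, so v_top² = gr.
With ω = v/R, the kinetic energy at speed v is ½(1+k)Mv² = (7/10)Mv².
Energy conservation from release (height h) to the top (height 2r): Mgh = Mg(2r) + (7/10)M·gr.
Thus h_min = 2r + (1+k)r/2 = r(2 + 1.4/2) = 1.49 × 2.7 ≈ 4.02 m.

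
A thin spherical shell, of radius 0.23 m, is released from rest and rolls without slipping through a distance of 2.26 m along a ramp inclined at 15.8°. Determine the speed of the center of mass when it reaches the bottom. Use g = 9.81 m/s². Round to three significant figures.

v ≈ 2.69 m/s

For this body I = (2/3)MR², i.e. k = I/(MR²) = 2/3.
The rolling condition ω = v/R makes the rotational term ½I(v/R)² = ½kMv², so KE_total = ½(1+k)Mv² = (5/6)Mv².
The vertical drop is h = L sinθ = 2.26 × sin15.8° = 0.6154 m.
Energy conservation: Mgh = (5/6)Mv², so v = √(2gh/(1+k)) = √(2 × 9.81 × 0.6154 / 1.667) ≈ 2.69 m/s.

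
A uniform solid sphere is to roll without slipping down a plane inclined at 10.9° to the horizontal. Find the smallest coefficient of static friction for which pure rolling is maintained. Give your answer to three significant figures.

μ_min ≈ 0.0550

Here I = (2/5)MR², so the shape factor k = I/(MR²) = 0.4.
Newton's second law down the slope: Mg sinθ − f = Ma. The torque equation fR = Iα (with α = a/R) gives f = kMa.
These give a = g sinθ/(1+k) and the required friction f = kMg sinθ/(1+k).
With N = Mg cosθ, the no-slip condition f ≤ μN gives μ_min = f/N = k tanθ/(1+k).
μ_min = 0.4 × tan10.9° / 1.4 ≈ 0.0550.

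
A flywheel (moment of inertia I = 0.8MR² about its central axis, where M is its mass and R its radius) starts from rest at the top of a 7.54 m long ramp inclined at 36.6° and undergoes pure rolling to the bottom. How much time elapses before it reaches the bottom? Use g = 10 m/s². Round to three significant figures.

The moment of inertia is 0.8MR², giving k ≡ I/(MR²) = 0.8.
Newton's second law down the slope: Mg sinθ − f = Ma. The torque equation fR = Iα (with α = a/R) gives f = kMa.
Hence a = g sinθ/(1+k) = 10×sin36.6°/1.8 = 3.312 m/s².
With constant a from rest, t = √(2L/a) = √(2·7.54/3.312) ≈ 2.13 s.

t ≈ 2.13 s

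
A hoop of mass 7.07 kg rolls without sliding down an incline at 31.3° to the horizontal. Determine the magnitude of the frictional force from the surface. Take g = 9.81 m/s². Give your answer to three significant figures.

f ≈ 18.0 N

With I = MR², the ratio k = I/(MR²) is 1.
Translational: Mg sinθ − f = Ma. Rotational about the CM: fR = Iα = kMRa, so f = kMa.
Combining, a = g sinθ/(1+k) and f = kMa = kMg sinθ/(1+k).
f = 1 × 7.07 × 9.81 × sin31.3° / 2 ≈ 18.0 N.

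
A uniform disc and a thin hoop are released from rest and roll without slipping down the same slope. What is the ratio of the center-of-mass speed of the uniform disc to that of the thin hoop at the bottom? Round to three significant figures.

Each satisfies Mgh = ½(1+k)Mv² with k = I/(MR²), so v ∝ 1/√(1+k).
For the uniform disc k = 0.5; for the thin hoop k = 1.
v₁/v₂ = √((1+k₂)/(1+k₁)) = √(2/1.5) ≈ 1.15.

v_ratio ≈ 1.15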